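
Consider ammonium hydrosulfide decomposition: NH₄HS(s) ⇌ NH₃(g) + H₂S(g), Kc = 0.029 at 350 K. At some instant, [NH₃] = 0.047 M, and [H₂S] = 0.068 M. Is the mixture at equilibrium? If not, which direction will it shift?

(NH₄HS is a pure solid — omitted from Qc.)
Qc = [NH₃]·[H₂S] = (0.047)·(0.068) = 0.0032
Qc = 0.0032 < Kc = 0.029: net forward reaction.

no; Q < K, reaction proceeds forward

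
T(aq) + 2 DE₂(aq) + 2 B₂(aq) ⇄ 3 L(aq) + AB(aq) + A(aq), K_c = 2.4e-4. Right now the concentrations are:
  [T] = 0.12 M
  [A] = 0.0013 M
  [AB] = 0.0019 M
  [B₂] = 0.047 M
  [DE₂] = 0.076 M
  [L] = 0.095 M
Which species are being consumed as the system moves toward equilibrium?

Q_c = [L]³·[AB]·[A] / ([T]·[DE₂]²·[B₂]²) = (0.095)³·(0.0019)·(0.0013) / ((0.12)·(0.076)²·(0.047)²) = 0.0014
Q_c = 0.0014 > K_c = 2.4e-4: net reverse reaction.

L, AB, A (products)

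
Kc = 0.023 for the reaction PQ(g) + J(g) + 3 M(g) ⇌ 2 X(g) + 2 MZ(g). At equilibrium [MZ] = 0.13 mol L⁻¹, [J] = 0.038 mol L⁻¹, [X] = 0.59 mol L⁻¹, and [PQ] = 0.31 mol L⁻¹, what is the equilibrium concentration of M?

At equilibrium, Kc = [X]²·[MZ]² / ([PQ]·[J]·[M]³) = 0.023.
(0.59)²·(0.13)² / ((0.31)·(0.038)·([M])³) = 0.023
[M]³ = 21.7 ⇒ [M] = 2.8 mol L⁻¹

[M] = 2.8 mol L⁻¹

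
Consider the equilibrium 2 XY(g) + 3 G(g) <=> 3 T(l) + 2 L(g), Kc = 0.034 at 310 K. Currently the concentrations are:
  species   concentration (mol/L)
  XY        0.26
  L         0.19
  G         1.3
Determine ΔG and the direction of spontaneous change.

(T is a pure liquid — omitted from Qc.)
Qc = [L]² / ([XY]²·[G]³) = (0.19)² / ((0.26)²·(1.3)³) = 0.243
ΔG = RT ln(Qc/Kc) = (8.314 J mol⁻¹ K⁻¹)(310 K) × ln(0.243/0.034)
   = (2.577 kJ/mol)(1.967) = 5.07 kJ/mol
ΔG > 0, so the forward reaction is non-spontaneous (proceeds in reverse).

ΔG = 5.07 kJ/mol; the forward reaction is non-spontaneous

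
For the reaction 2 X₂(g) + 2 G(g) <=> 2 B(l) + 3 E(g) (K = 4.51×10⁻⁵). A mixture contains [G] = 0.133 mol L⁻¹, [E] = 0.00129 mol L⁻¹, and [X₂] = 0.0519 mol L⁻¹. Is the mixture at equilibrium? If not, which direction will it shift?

(B is a pure liquid — omitted from Q.)
Q = [E]³ / ([X₂]²·[G]²) = (0.00129)³ / ((0.0519)²·(0.133)²) = 4.51×10⁻⁵
Q = 4.51×10⁻⁵ = K; the system is at equilibrium.

yes, at equilibrium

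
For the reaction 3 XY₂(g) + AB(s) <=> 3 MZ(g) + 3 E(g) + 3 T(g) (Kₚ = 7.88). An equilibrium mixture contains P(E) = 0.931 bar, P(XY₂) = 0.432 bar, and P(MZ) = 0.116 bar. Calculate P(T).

P(T) = 7.96 bar

(AB is a pure solid — omitted from Kₚ.)
At equilibrium, Kₚ = P(MZ)³·P(E)³·P(T)³ / P(XY₂)³ = 7.88.
(0.116)³·(0.931)³·(P(T))³ / (0.432)³ = 7.88
P(T)³ = 504 ⇒ P(T) = 7.96 bar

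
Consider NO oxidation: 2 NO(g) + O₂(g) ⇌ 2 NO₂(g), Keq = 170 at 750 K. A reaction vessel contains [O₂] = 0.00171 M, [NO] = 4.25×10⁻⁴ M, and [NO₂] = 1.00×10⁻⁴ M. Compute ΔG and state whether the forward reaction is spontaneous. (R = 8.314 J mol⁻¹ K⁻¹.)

ΔG = -10.3 kJ/mol; the forward reaction is spontaneous

Q = [NO₂]² / ([NO]²·[O₂]) = (1.00×10⁻⁴)² / ((4.25×10⁻⁴)²·(0.00171)) = 32.4
ΔG = RT ln(Q/Keq) = (8.314 J mol⁻¹ K⁻¹)(750 K) × ln(32.4/170)
   = (6.236 kJ/mol)(-1.658) = -10.3 kJ/mol
ΔG < 0, so the forward reaction is spontaneous (proceeds forward).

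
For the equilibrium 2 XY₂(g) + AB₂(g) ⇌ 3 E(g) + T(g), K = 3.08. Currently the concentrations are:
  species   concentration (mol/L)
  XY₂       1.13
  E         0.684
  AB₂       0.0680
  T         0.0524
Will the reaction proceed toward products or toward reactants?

to the right

Q = [E]³·[T] / ([XY₂]²·[AB₂]) = (0.684)³·(0.0524) / ((1.13)²·(0.0680)) = 0.193
Q = 0.193 < K = 3.08, so the forward reaction proceeds.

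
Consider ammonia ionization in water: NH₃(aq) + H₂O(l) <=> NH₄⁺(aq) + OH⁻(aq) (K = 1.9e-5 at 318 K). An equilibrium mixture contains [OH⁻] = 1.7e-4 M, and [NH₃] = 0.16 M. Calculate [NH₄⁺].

[NH₄⁺] = 0.018 M

(H₂O is a pure liquid — omitted from K.)
At equilibrium, K = [NH₄⁺]·[OH⁻] / [NH₃] = 1.9e-5.
([NH₄⁺])·(1.7e-4) / (0.16) = 1.9e-5
[NH₄⁺] = 0.0179 = 0.018 M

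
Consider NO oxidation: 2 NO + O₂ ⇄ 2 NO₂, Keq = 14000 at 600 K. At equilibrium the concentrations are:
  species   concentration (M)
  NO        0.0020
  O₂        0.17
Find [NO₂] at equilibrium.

At equilibrium, Keq = [NO₂]² / ([NO]²·[O₂]) = 14000.
([NO₂])² / ((0.0020)²·(0.17)) = 14000
[NO₂]² = 0.00952 ⇒ [NO₂] = 0.098 M

[NO₂] = 0.098 M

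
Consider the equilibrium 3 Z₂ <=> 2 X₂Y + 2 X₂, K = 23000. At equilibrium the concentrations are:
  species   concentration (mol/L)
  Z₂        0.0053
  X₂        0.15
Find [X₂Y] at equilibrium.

[X₂Y] = 0.39 mol/L

At equilibrium, K = [X₂Y]²·[X₂]² / [Z₂]³ = 23000.
([X₂Y])²·(0.15)² / (0.0053)³ = 23000
[X₂Y]² = 0.152 ⇒ [X₂Y] = 0.39 mol/L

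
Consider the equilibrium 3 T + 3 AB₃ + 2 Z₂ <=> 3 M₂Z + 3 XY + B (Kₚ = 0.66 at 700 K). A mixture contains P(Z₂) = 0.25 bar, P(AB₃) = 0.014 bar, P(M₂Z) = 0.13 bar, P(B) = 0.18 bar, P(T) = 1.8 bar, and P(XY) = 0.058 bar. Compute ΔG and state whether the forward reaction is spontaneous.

Qₚ = P(M₂Z)³·P(XY)³·P(B) / (P(T)³·P(AB₃)³·P(Z₂)²) = (0.13)³·(0.058)³·(0.18) / ((1.8)³·(0.014)³·(0.25)²) = 0.0771
ΔG = RT ln(Qₚ/Kₚ) = (8.314 J mol⁻¹ K⁻¹)(700 K) × ln(0.0771/0.66)
   = (5.820 kJ/mol)(-2.147) = -12.5 kJ/mol
ΔG < 0, so the forward reaction is spontaneous (proceeds forward).

ΔG = -12.5 kJ/mol; the forward reaction is spontaneous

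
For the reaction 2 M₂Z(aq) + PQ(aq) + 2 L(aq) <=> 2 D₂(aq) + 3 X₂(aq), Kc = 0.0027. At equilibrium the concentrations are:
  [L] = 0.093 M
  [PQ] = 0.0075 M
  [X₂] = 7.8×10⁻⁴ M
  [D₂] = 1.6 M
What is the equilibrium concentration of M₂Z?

At equilibrium, Kc = [D₂]²·[X₂]³ / ([M₂Z]²·[PQ]·[L]²) = 0.0027.
(1.6)²·(7.8×10⁻⁴)³ / (([M₂Z])²·(0.0075)·(0.093)²) = 0.0027
[M₂Z]² = 0.00694 ⇒ [M₂Z] = 0.083 M

[M₂Z] = 0.083 M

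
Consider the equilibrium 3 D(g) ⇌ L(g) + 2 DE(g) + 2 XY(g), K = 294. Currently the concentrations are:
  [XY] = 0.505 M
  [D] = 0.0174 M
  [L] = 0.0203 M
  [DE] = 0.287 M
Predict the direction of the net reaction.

Q = [L]·[DE]²·[XY]² / [D]³ = (0.0203)·(0.287)²·(0.505)² / (0.0174)³ = 80.9
Q = 80.9 < K = 294, so the forward reaction proceeds.

in the forward direction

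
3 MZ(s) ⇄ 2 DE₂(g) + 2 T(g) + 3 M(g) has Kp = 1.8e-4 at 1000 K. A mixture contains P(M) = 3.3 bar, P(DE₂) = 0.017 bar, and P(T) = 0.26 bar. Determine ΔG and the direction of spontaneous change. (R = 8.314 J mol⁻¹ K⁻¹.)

(MZ is a pure solid — omitted from Qp.)
Qp = P(DE₂)²·P(T)²·P(M)³ = (0.017)²·(0.26)²·(3.3)³ = 7.02e-4
ΔG = RT ln(Qp/Kp) = (8.314 J mol⁻¹ K⁻¹)(1000 K) × ln(7.02e-4/1.8e-4)
   = (8.314 kJ/mol)(1.361) = 11.3 kJ/mol
ΔG > 0, so the forward reaction is non-spontaneous (proceeds in reverse).

ΔG = 11.3 kJ/mol; the forward reaction is non-spontaneous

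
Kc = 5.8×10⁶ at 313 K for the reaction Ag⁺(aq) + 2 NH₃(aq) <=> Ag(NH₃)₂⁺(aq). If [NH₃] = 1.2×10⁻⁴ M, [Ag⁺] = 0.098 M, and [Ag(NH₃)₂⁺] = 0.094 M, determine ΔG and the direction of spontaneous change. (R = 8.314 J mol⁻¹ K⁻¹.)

Qc = [Ag(NH₃)₂⁺] / ([Ag⁺]·[NH₃]²) = (0.094) / ((0.098)·(1.2×10⁻⁴)²) = 6.66×10⁷
ΔG = RT ln(Qc/Kc) = (8.314 J mol⁻¹ K⁻¹)(313 K) × ln(6.66×10⁷/5.8×10⁶)
   = (2.602 kJ/mol)(2.441) = 6.35 kJ/mol
ΔG > 0, so the forward reaction is non-spontaneous (proceeds in reverse).

ΔG = 6.35 kJ/mol; the forward reaction is non-spontaneous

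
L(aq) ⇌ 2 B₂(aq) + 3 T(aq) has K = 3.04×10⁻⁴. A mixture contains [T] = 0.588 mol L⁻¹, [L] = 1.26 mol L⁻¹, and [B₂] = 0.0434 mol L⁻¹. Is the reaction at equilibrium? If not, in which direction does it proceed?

at equilibrium

Q = [B₂]²·[T]³ / [L] = (0.0434)²·(0.588)³ / (1.26) = 3.04×10⁻⁴
Q = 3.04×10⁻⁴ = K, so the system is already at equilibrium.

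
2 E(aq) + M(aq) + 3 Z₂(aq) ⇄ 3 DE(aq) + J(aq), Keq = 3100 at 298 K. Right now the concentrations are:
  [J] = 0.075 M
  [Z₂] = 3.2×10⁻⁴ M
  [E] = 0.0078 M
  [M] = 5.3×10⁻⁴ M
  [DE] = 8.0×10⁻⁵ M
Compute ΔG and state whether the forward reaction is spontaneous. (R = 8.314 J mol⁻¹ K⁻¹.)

ΔG = 6.10 kJ/mol; the forward reaction is non-spontaneous

Q = [DE]³·[J] / ([E]²·[M]·[Z₂]³) = (8.0×10⁻⁵)³·(0.075) / ((0.0078)²·(5.3×10⁻⁴)·(3.2×10⁻⁴)³) = 36300
ΔG = RT ln(Q/Keq) = (8.314 J mol⁻¹ K⁻¹)(298 K) × ln(36300/3100)
   = (2.478 kJ/mol)(2.460) = 6.10 kJ/mol
ΔG > 0, so the forward reaction is non-spontaneous (proceeds in reverse).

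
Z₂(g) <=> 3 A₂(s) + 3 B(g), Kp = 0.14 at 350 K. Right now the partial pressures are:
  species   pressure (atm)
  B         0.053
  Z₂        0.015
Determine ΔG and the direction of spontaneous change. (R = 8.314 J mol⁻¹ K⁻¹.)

(A₂ is a pure solid — omitted from Qp.)
Qp = P(B)³ / P(Z₂) = (0.053)³ / (0.015) = 0.00993
ΔG = RT ln(Qp/Kp) = (8.314 J mol⁻¹ K⁻¹)(350 K) × ln(0.00993/0.14)
   = (2.910 kJ/mol)(-2.646) = -7.70 kJ/mol
ΔG < 0, so the forward reaction is spontaneous (proceeds forward).

ΔG = -7.70 kJ/mol; the forward reaction is spontaneous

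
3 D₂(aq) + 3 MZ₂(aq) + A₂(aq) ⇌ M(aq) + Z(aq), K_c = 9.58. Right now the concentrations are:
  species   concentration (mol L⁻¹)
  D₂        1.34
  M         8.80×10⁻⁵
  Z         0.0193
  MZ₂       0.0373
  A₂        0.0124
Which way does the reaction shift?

Q_c = [M]·[Z] / ([D₂]³·[MZ₂]³·[A₂]) = (8.80×10⁻⁵)·(0.0193) / ((1.34)³·(0.0373)³·(0.0124)) = 1.10
Q_c = 1.10 < K_c = 9.58, so the forward reaction proceeds.

forward (toward products)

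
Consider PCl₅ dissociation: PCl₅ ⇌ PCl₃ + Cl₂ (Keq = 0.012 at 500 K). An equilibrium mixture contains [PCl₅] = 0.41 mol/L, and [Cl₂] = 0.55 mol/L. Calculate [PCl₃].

At equilibrium, Keq = [PCl₃]·[Cl₂] / [PCl₅] = 0.012.
([PCl₃])·(0.55) / (0.41) = 0.012
[PCl₃] = 0.00895 = 0.0089 mol/L

[PCl₃] = 0.0089 mol/L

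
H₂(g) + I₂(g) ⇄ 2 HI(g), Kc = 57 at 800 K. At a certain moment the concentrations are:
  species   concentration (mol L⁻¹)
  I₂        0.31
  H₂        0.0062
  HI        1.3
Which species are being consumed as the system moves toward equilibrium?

Qc = [HI]² / ([H₂]·[I₂]) = (1.3)² / ((0.0062)·(0.31)) = 880
Qc = 880 > Kc = 57: net reverse reaction.

HI (products)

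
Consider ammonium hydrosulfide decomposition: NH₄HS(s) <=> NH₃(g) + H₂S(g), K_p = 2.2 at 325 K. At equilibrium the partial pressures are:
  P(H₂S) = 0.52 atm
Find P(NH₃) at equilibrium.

(NH₄HS is a pure solid — omitted from K_p.)
At equilibrium, K_p = P(NH₃)·P(H₂S) = 2.2.
(P(NH₃))·(0.52) = 2.2
P(NH₃) = 4.23 = 4.2 atm

P(NH₃) = 4.2 atm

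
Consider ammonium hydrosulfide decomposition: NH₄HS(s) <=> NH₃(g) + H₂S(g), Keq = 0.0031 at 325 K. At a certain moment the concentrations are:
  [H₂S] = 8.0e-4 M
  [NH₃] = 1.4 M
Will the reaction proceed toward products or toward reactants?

forward (toward products)

(NH₄HS is a pure solid — omitted from Q.)
Q = [NH₃]·[H₂S] = (1.4)·(8.0e-4) = 0.0011
Q = 0.0011 < Keq = 0.0031, so the forward reaction proceeds.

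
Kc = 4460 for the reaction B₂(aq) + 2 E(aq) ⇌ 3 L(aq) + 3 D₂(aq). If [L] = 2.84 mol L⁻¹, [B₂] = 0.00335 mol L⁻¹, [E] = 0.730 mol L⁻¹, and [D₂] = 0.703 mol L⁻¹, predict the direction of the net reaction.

Qc = [L]³·[D₂]³ / ([B₂]·[E]²) = (2.84)³·(0.703)³ / ((0.00335)·(0.730)²) = 4460
Qc = 4460 = Kc, so the system is already at equilibrium.

neither direction; the system is at equilibrium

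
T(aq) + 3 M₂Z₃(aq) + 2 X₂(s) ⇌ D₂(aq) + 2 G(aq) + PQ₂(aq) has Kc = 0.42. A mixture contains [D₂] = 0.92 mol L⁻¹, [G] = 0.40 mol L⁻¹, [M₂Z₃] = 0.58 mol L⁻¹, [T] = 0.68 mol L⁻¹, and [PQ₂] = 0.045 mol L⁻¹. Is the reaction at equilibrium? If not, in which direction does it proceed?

forward (toward products)

(X₂ is a pure solid — omitted from Qc.)
Qc = [D₂]·[G]²·[PQ₂] / ([T]·[M₂Z₃]³) = (0.92)·(0.40)²·(0.045) / ((0.68)·(0.58)³) = 0.050
Qc = 0.050 < Kc = 0.42, so the forward reaction proceeds.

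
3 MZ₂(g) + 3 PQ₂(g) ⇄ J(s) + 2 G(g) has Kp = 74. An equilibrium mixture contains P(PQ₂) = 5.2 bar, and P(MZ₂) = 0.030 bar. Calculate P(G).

P(G) = 0.53 bar

(J is a pure solid — omitted from Kp.)
At equilibrium, Kp = P(G)² / (P(MZ₂)³·P(PQ₂)³) = 74.
(P(G))² / ((0.030)³·(5.2)³) = 74
P(G)² = 0.281 ⇒ P(G) = 0.53 bar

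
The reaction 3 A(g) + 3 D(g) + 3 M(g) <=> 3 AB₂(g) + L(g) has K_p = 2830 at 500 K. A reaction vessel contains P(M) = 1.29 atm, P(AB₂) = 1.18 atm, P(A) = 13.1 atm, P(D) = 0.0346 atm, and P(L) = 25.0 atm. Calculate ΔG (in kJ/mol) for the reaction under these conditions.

Q_p = P(AB₂)³·P(L) / (P(A)³·P(D)³·P(M)³) = (1.18)³·(25.0) / ((13.1)³·(0.0346)³·(1.29)³) = 205
ΔG = RT ln(Q_p/K_p) = (8.314 J mol⁻¹ K⁻¹)(500 K) × ln(205/2830)
   = (4.157 kJ/mol)(-2.625) = -10.9 kJ/mol
ΔG < 0, so the forward reaction is spontaneous (proceeds forward).

ΔG = -10.9 kJ/mol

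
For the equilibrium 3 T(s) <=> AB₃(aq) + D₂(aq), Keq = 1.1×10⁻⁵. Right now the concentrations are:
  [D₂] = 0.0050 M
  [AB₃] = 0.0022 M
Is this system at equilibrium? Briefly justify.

(T is a pure solid — omitted from Q.)
Q = [AB₃]·[D₂] = (0.0022)·(0.0050) = 1.1×10⁻⁵
Q = 1.1×10⁻⁵ = Keq; the system is at equilibrium.

yes, at equilibrium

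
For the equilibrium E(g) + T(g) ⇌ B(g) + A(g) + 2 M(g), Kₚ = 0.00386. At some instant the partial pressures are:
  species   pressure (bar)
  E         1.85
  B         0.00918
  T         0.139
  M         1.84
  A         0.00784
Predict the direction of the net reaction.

to the right

Qₚ = P(B)·P(A)·P(M)² / (P(E)·P(T)) = (0.00918)·(0.00784)·(1.84)² / ((1.85)·(0.139)) = 9.48×10⁻⁴
Qₚ = 9.48×10⁻⁴ < Kₚ = 0.00386, so the forward reaction proceeds.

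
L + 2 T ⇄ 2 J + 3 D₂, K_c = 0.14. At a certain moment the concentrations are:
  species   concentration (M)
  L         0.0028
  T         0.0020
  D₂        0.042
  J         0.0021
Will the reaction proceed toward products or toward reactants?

toward products

Q_c = [J]²·[D₂]³ / ([L]·[T]²) = (0.0021)²·(0.042)³ / ((0.0028)·(0.0020)²) = 0.029
Q_c = 0.029 < K_c = 0.14, so the forward reaction proceeds.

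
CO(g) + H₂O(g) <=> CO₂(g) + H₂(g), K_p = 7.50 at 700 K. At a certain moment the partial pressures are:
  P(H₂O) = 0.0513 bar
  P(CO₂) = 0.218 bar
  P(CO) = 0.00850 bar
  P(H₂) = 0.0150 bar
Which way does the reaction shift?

Q_p = P(CO₂)·P(H₂) / (P(CO)·P(H₂O)) = (0.218)·(0.0150) / ((0.00850)·(0.0513)) = 7.50
Q_p = 7.50 = K_p, so the system is already at equilibrium.

at equilibrium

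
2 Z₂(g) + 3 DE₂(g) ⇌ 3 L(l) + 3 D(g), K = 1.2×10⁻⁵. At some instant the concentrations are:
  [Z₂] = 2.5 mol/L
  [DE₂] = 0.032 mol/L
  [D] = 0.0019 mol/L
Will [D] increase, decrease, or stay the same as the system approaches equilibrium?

(L is a pure liquid — omitted from Q.)
Q = [D]³ / ([Z₂]²·[DE₂]³) = (0.0019)³ / ((2.5)²·(0.032)³) = 3.3×10⁻⁵
Q = 3.3×10⁻⁵ > K = 1.2×10⁻⁵: net reverse reaction.
D is a product, so it decreases.

decrease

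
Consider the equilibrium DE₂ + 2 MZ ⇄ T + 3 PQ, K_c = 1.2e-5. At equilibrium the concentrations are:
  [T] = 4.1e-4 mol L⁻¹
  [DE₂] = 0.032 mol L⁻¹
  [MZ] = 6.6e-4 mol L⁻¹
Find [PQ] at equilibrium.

[PQ] = 7.4e-4 mol L⁻¹

At equilibrium, K_c = [T]·[PQ]³ / ([DE₂]·[MZ]²) = 1.2e-5.
(4.1e-4)·([PQ])³ / ((0.032)·(6.6e-4)²) = 1.2e-5
[PQ]³ = 4.08e-10 ⇒ [PQ] = 7.4e-4 mol L⁻¹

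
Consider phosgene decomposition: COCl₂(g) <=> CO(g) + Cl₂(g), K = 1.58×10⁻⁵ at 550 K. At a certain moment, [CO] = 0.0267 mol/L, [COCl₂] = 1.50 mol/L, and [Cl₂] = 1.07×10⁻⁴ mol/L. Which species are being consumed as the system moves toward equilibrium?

COCl₂ (reactants)

Q = [CO]·[Cl₂] / [COCl₂] = (0.0267)·(1.07×10⁻⁴) / (1.50) = 1.90×10⁻⁶
Q = 1.90×10⁻⁶ < K = 1.58×10⁻⁵: net forward reaction.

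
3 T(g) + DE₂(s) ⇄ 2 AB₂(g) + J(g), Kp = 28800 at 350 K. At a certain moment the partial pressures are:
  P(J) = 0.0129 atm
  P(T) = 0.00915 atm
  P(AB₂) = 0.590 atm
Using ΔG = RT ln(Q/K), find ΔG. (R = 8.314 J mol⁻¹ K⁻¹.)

(DE₂ is a pure solid — omitted from Qp.)
Qp = P(AB₂)²·P(J) / P(T)³ = (0.590)²·(0.0129) / (0.00915)³ = 5860
ΔG = RT ln(Qp/Kp) = (8.314 J mol⁻¹ K⁻¹)(350 K) × ln(5860/28800)
   = (2.910 kJ/mol)(-1.592) = -4.63 kJ/mol
ΔG < 0, so the forward reaction is spontaneous (proceeds forward).

ΔG = -4.63 kJ/mol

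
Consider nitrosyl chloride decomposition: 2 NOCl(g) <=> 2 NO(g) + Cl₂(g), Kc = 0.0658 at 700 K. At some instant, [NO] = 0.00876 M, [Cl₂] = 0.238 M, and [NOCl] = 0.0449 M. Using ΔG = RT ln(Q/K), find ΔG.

Qc = [NO]²·[Cl₂] / [NOCl]² = (0.00876)²·(0.238) / (0.0449)² = 0.00906
ΔG = RT ln(Qc/Kc) = (8.314 J mol⁻¹ K⁻¹)(700 K) × ln(0.00906/0.0658)
   = (5.820 kJ/mol)(-1.983) = -11.5 kJ/mol
ΔG < 0, so the forward reaction is spontaneous (proceeds forward).

ΔG = -11.5 kJ/mol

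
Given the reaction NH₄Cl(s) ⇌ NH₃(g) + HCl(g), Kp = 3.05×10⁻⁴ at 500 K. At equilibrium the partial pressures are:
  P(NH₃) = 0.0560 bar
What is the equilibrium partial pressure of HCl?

(NH₄Cl is a pure solid — omitted from Kp.)
At equilibrium, Kp = P(NH₃)·P(HCl) = 3.05×10⁻⁴.
(0.0560)·(P(HCl)) = 3.05×10⁻⁴
P(HCl) = 0.00545 bar

P(HCl) = 0.00545 bar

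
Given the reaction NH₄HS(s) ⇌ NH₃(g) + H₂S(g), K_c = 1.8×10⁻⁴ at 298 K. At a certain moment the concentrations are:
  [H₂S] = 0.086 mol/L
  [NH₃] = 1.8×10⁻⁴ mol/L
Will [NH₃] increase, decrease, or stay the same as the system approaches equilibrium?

increase

(NH₄HS is a pure solid — omitted from Q_c.)
Q_c = [NH₃]·[H₂S] = (1.8×10⁻⁴)·(0.086) = 1.5×10⁻⁵
Q_c = 1.5×10⁻⁵ < K_c = 1.8×10⁻⁴: net forward reaction.
NH₃ is a product, so it increases.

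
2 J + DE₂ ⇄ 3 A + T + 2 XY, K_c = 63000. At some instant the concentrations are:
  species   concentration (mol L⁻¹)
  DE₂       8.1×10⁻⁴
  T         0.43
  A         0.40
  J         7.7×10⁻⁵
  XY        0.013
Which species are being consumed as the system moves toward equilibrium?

Q_c = [A]³·[T]·[XY]² / ([J]²·[DE₂]) = (0.40)³·(0.43)·(0.013)² / ((7.7×10⁻⁵)²·(8.1×10⁻⁴)) = 9.7×10⁵
Q_c = 9.7×10⁵ > K_c = 63000: net reverse reaction.

A, T, XY (products)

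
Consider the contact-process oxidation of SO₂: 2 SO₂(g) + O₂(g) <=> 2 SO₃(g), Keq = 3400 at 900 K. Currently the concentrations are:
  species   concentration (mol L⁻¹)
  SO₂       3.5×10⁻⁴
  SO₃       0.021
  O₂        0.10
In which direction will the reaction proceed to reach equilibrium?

to the left

Q = [SO₃]² / ([SO₂]²·[O₂]) = (0.021)² / ((3.5×10⁻⁴)²·(0.10)) = 36000
Q = 36000 > Keq = 3400, so the reverse reaction proceeds.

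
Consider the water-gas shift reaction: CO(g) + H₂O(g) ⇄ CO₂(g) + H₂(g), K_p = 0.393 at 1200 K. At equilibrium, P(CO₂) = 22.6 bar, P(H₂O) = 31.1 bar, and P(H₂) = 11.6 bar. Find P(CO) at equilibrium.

P(CO) = 21.4 bar

At equilibrium, K_p = P(CO₂)·P(H₂) / (P(CO)·P(H₂O)) = 0.393.
(22.6)·(11.6) / ((P(CO))·(31.1)) = 0.393
P(CO) = 21.4 bar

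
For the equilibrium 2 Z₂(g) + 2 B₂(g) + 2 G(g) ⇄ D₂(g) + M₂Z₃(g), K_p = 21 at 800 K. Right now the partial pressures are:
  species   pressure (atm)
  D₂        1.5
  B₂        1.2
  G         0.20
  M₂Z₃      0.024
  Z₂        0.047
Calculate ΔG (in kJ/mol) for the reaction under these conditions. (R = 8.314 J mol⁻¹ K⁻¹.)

Q_p = P(D₂)·P(M₂Z₃) / (P(Z₂)²·P(B₂)²·P(G)²) = (1.5)·(0.024) / ((0.047)²·(1.2)²·(0.20)²) = 283
ΔG = RT ln(Q_p/K_p) = (8.314 J mol⁻¹ K⁻¹)(800 K) × ln(283/21)
   = (6.651 kJ/mol)(2.601) = 17.3 kJ/mol
ΔG > 0, so the forward reaction is non-spontaneous (proceeds in reverse).

ΔG = 17.3 kJ/mol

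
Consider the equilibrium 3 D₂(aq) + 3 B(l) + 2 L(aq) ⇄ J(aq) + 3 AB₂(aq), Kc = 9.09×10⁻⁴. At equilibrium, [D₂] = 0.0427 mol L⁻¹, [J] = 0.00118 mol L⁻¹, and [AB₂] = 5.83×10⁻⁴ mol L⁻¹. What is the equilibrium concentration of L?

(B is a pure liquid — omitted from Kc.)
At equilibrium, Kc = [J]·[AB₂]³ / ([D₂]³·[L]²) = 9.09×10⁻⁴.
(0.00118)·(5.83×10⁻⁴)³ / ((0.0427)³·([L])²) = 9.09×10⁻⁴
[L]² = 3.30×10⁻⁶ ⇒ [L] = 0.00182 mol L⁻¹

[L] = 0.00182 mol L⁻¹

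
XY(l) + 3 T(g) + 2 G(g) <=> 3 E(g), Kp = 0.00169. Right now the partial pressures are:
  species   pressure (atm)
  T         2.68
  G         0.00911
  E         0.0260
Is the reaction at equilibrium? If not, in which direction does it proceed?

(XY is a pure liquid — omitted from Qp.)
Qp = P(E)³ / (P(T)³·P(G)²) = (0.0260)³ / ((2.68)³·(0.00911)²) = 0.0110
Qp = 0.0110 > Kp = 0.00169, so the reverse reaction proceeds.

toward reactants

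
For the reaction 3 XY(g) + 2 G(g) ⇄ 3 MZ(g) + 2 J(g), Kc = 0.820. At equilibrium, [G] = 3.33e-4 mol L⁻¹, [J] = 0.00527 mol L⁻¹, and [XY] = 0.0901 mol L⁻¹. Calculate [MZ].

At equilibrium, Kc = [MZ]³·[J]² / ([XY]³·[G]²) = 0.820.
([MZ])³·(0.00527)² / ((0.0901)³·(3.33e-4)²) = 0.820
[MZ]³ = 2.39e-6 ⇒ [MZ] = 0.0134 mol L⁻¹

[MZ] = 0.0134 mol L⁻¹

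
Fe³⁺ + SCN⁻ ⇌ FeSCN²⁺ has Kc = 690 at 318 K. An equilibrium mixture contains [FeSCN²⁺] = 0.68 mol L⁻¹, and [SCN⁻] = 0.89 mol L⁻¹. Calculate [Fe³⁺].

At equilibrium, Kc = [FeSCN²⁺] / ([Fe³⁺]·[SCN⁻]) = 690.
(0.68) / (([Fe³⁺])·(0.89)) = 690
[Fe³⁺] = 0.00111 = 0.0011 mol L⁻¹

[Fe³⁺] = 0.0011 mol L⁻¹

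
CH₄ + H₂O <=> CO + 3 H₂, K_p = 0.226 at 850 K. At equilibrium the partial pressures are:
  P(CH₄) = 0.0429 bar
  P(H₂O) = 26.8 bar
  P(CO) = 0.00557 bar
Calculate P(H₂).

At equilibrium, K_p = P(CO)·P(H₂)³ / (P(CH₄)·P(H₂O)) = 0.226.
(0.00557)·(P(H₂))³ / ((0.0429)·(26.8)) = 0.226
P(H₂)³ = 46.6 ⇒ P(H₂) = 3.60 bar

P(H₂) = 3.60 bar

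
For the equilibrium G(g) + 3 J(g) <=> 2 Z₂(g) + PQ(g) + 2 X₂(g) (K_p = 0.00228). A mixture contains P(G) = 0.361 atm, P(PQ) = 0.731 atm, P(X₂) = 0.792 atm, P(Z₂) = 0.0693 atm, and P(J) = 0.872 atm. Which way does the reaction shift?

to the left

Q_p = P(Z₂)²·P(PQ)·P(X₂)² / (P(G)·P(J)³) = (0.0693)²·(0.731)·(0.792)² / ((0.361)·(0.872)³) = 0.00920
Q_p = 0.00920 > K_p = 0.00228, so the reverse reaction proceeds.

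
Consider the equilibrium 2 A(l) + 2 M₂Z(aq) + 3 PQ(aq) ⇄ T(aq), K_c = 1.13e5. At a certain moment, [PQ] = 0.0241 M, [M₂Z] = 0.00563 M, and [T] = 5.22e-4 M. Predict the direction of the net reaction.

(A is a pure liquid — omitted from Q_c.)
Q_c = [T] / ([M₂Z]²·[PQ]³) = (5.22e-4) / ((0.00563)²·(0.0241)³) = 1.18e6
Q_c = 1.18e6 > K_c = 1.13e5, so the reverse reaction proceeds.

toward reactants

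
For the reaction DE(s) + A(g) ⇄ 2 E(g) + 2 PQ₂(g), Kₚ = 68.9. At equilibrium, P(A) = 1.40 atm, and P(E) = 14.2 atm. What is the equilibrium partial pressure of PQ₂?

(DE is a pure solid — omitted from Kₚ.)
At equilibrium, Kₚ = P(E)²·P(PQ₂)² / P(A) = 68.9.
(14.2)²·(P(PQ₂))² / (1.40) = 68.9
P(PQ₂)² = 0.478 ⇒ P(PQ₂) = 0.692 atm

P(PQ₂) = 0.692 atm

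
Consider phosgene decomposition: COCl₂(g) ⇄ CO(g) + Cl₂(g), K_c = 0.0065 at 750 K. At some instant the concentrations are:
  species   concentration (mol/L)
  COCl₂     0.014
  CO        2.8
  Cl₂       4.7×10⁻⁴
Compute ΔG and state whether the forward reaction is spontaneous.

Q_c = [CO]·[Cl₂] / [COCl₂] = (2.8)·(4.7×10⁻⁴) / (0.014) = 0.0940
ΔG = RT ln(Q_c/K_c) = (8.314 J mol⁻¹ K⁻¹)(750 K) × ln(0.0940/0.0065)
   = (6.236 kJ/mol)(2.671) = 16.7 kJ/mol
ΔG > 0, so the forward reaction is non-spontaneous (proceeds in reverse).

ΔG = 16.7 kJ/mol; the forward reaction is non-spontaneous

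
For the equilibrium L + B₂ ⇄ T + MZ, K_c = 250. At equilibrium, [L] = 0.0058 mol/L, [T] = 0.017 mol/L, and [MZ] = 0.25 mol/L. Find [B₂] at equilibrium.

[B₂] = 0.0029 mol/L

At equilibrium, K_c = [T]·[MZ] / ([L]·[B₂]) = 250.
(0.017)·(0.25) / ((0.0058)·([B₂])) = 250
[B₂] = 0.00293 = 0.0029 mol/L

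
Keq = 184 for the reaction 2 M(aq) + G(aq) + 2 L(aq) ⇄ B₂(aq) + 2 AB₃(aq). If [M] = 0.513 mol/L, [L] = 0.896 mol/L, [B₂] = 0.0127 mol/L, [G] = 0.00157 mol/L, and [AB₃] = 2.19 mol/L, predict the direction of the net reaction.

no net change (already at equilibrium)

Q = [B₂]·[AB₃]² / ([M]²·[G]·[L]²) = (0.0127)·(2.19)² / ((0.513)²·(0.00157)·(0.896)²) = 184
Q = 184 = Keq, so the system is already at equilibrium.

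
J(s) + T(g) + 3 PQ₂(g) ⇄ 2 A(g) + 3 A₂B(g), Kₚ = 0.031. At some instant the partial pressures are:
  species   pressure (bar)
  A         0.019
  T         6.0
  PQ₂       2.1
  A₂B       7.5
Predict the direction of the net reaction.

forward (toward products)

(J is a pure solid — omitted from Qₚ.)
Qₚ = P(A)²·P(A₂B)³ / (P(T)·P(PQ₂)³) = (0.019)²·(7.5)³ / ((6.0)·(2.1)³) = 0.0027
Qₚ = 0.0027 < Kₚ = 0.031, so the forward reaction proceeds.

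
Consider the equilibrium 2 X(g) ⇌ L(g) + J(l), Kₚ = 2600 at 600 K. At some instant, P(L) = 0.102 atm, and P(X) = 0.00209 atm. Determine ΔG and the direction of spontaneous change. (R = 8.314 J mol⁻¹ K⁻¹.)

ΔG = 11.0 kJ/mol; the forward reaction is non-spontaneous

(J is a pure liquid — omitted from Qₚ.)
Qₚ = P(L) / P(X)² = (0.102) / (0.00209)² = 23400
ΔG = RT ln(Qₚ/Kₚ) = (8.314 J mol⁻¹ K⁻¹)(600 K) × ln(23400/2600)
   = (4.988 kJ/mol)(2.197) = 11.0 kJ/mol
ΔG > 0, so the forward reaction is non-spontaneous (proceeds in reverse).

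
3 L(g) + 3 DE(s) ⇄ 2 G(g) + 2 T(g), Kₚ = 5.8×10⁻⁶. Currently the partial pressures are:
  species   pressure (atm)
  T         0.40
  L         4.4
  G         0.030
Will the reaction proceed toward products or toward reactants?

(DE is a pure solid — omitted from Qₚ.)
Qₚ = P(G)²·P(T)² / P(L)³ = (0.030)²·(0.40)² / (4.4)³ = 1.7×10⁻⁶
Qₚ = 1.7×10⁻⁶ < Kₚ = 5.8×10⁻⁶, so the forward reaction proceeds.

in the forward direction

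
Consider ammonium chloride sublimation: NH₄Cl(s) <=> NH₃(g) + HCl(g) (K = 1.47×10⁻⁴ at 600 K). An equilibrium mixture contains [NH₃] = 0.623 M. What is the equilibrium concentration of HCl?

(NH₄Cl is a pure solid — omitted from K.)
At equilibrium, K = [NH₃]·[HCl] = 1.47×10⁻⁴.
(0.623)·([HCl]) = 1.47×10⁻⁴
[HCl] = 2.36×10⁻⁴ M

[HCl] = 2.36×10⁻⁴ M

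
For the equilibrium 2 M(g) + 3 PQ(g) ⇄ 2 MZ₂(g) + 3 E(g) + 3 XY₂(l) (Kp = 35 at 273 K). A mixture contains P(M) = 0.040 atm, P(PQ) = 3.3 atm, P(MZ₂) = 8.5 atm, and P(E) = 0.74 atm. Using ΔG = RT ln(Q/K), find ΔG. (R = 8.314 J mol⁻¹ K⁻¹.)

(XY₂ is a pure liquid — omitted from Qp.)
Qp = P(MZ₂)²·P(E)³ / (P(M)²·P(PQ)³) = (8.5)²·(0.74)³ / ((0.040)²·(3.3)³) = 509
ΔG = RT ln(Qp/Kp) = (8.314 J mol⁻¹ K⁻¹)(273 K) × ln(509/35)
   = (2.270 kJ/mol)(2.677) = 6.08 kJ/mol
ΔG > 0, so the forward reaction is non-spontaneous (proceeds in reverse).

ΔG = 6.08 kJ/mol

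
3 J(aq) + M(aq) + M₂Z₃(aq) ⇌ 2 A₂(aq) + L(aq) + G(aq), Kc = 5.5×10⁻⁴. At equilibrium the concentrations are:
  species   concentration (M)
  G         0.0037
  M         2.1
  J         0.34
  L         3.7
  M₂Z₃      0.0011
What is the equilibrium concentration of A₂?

[A₂] = 0.0019 M

At equilibrium, Kc = [A₂]²·[L]·[G] / ([J]³·[M]·[M₂Z₃]) = 5.5×10⁻⁴.
([A₂])²·(3.7)·(0.0037) / ((0.34)³·(2.1)·(0.0011)) = 5.5×10⁻⁴
[A₂]² = 3.65×10⁻⁶ ⇒ [A₂] = 0.0019 M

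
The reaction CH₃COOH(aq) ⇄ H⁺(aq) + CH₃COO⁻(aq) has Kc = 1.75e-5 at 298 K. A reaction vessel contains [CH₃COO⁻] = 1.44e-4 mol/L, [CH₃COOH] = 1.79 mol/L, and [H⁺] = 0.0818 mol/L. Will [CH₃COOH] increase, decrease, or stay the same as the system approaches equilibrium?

Qc = [H⁺]·[CH₃COO⁻] / [CH₃COOH] = (0.0818)·(1.44e-4) / (1.79) = 6.58e-6
Qc = 6.58e-6 < Kc = 1.75e-5: net forward reaction.
CH₃COOH is a reactant, so it decreases.

decrease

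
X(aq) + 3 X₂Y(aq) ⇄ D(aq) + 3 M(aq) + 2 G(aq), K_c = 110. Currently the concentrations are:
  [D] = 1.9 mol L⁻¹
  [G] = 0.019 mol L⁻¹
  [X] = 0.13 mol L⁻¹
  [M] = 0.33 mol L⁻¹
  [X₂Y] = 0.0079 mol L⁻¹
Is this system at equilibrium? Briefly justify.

no; Q > K, reaction proceeds in reverse

Q_c = [D]·[M]³·[G]² / ([X]·[X₂Y]³) = (1.9)·(0.33)³·(0.019)² / ((0.13)·(0.0079)³) = 380
Q_c = 380 > K_c = 110: net reverse reaction.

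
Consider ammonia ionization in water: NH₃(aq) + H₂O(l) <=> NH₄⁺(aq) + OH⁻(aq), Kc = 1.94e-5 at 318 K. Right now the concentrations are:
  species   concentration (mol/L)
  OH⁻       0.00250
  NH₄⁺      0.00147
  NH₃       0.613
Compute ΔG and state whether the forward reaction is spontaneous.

ΔG = -3.10 kJ/mol; the forward reaction is spontaneous

(H₂O is a pure liquid — omitted from Qc.)
Qc = [NH₄⁺]·[OH⁻] / [NH₃] = (0.00147)·(0.00250) / (0.613) = 6.00e-6
ΔG = RT ln(Qc/Kc) = (8.314 J mol⁻¹ K⁻¹)(318 K) × ln(6.00e-6/1.94e-5)
   = (2.644 kJ/mol)(-1.174) = -3.10 kJ/mol
ΔG < 0, so the forward reaction is spontaneous (proceeds forward).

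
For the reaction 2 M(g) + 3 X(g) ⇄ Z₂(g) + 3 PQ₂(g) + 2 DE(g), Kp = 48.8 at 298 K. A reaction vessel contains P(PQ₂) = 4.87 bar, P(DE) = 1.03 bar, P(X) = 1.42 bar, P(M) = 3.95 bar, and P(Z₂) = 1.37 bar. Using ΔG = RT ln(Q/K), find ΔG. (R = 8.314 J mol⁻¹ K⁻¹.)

ΔG = -6.35 kJ/mol

Qp = P(Z₂)·P(PQ₂)³·P(DE)² / (P(M)²·P(X)³) = (1.37)·(4.87)³·(1.03)² / ((3.95)²·(1.42)³) = 3.76
ΔG = RT ln(Qp/Kp) = (8.314 J mol⁻¹ K⁻¹)(298 K) × ln(3.76/48.8)
   = (2.478 kJ/mol)(-2.563) = -6.35 kJ/mol
ΔG < 0, so the forward reaction is spontaneous (proceeds forward).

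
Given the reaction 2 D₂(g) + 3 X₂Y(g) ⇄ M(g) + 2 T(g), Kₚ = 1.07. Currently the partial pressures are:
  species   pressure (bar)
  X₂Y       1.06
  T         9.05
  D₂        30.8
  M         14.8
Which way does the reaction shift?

no net change (already at equilibrium)

Qₚ = P(M)·P(T)² / (P(D₂)²·P(X₂Y)³) = (14.8)·(9.05)² / ((30.8)²·(1.06)³) = 1.07
Qₚ = 1.07 = Kₚ, so the system is already at equilibrium.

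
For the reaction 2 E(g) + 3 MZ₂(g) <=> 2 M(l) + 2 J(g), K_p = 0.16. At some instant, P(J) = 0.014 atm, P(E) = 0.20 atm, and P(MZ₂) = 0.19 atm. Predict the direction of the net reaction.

(M is a pure liquid — omitted from Q_p.)
Q_p = P(J)² / (P(E)²·P(MZ₂)³) = (0.014)² / ((0.20)²·(0.19)³) = 0.71
Q_p = 0.71 > K_p = 0.16, so the reverse reaction proceeds.

in the reverse direction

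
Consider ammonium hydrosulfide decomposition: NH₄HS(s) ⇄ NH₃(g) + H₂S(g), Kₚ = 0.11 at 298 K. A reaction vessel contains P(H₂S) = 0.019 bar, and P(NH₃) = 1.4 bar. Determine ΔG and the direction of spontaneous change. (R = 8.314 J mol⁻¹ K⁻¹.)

(NH₄HS is a pure solid — omitted from Qₚ.)
Qₚ = P(NH₃)·P(H₂S) = (1.4)·(0.019) = 0.0266
ΔG = RT ln(Qₚ/Kₚ) = (8.314 J mol⁻¹ K⁻¹)(298 K) × ln(0.0266/0.11)
   = (2.478 kJ/mol)(-1.420) = -3.52 kJ/mol
ΔG < 0, so the forward reaction is spontaneous (proceeds forward).

ΔG = -3.52 kJ/mol; the forward reaction is spontaneous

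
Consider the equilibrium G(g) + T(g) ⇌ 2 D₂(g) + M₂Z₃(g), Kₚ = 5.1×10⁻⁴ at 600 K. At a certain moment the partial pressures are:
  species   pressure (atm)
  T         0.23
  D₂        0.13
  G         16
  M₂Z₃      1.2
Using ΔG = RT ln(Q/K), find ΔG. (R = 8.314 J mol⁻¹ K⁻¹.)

ΔG = 11.9 kJ/mol

Qₚ = P(D₂)²·P(M₂Z₃) / (P(G)·P(T)) = (0.13)²·(1.2) / ((16)·(0.23)) = 0.00551
ΔG = RT ln(Qₚ/Kₚ) = (8.314 J mol⁻¹ K⁻¹)(600 K) × ln(0.00551/5.1×10⁻⁴)
   = (4.988 kJ/mol)(2.380) = 11.9 kJ/mol
ΔG > 0, so the forward reaction is non-spontaneous (proceeds in reverse).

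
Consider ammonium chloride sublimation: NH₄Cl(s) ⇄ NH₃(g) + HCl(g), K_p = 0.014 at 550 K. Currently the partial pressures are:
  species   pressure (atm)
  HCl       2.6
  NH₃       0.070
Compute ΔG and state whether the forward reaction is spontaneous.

ΔG = 11.7 kJ/mol; the forward reaction is non-spontaneous

(NH₄Cl is a pure solid — omitted from Q_p.)
Q_p = P(NH₃)·P(HCl) = (0.070)·(2.6) = 0.182
ΔG = RT ln(Q_p/K_p) = (8.314 J mol⁻¹ K⁻¹)(550 K) × ln(0.182/0.014)
   = (4.573 kJ/mol)(2.565) = 11.7 kJ/mol
ΔG > 0, so the forward reaction is non-spontaneous (proceeds in reverse).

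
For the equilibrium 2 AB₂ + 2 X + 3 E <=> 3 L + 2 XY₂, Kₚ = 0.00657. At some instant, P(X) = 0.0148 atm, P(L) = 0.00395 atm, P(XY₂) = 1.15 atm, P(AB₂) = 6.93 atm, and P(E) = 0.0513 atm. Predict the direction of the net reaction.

to the left

Qₚ = P(L)³·P(XY₂)² / (P(AB₂)²·P(X)²·P(E)³) = (0.00395)³·(1.15)² / ((6.93)²·(0.0148)²·(0.0513)³) = 0.0574
Qₚ = 0.0574 > Kₚ = 0.00657, so the reverse reaction proceeds.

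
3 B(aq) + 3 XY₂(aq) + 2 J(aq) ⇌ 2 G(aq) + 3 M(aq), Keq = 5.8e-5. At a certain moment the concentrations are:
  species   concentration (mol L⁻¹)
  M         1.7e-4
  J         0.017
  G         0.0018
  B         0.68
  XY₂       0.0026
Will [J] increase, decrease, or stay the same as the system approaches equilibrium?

Q = [G]²·[M]³ / ([B]³·[XY₂]³·[J]²) = (0.0018)²·(1.7e-4)³ / ((0.68)³·(0.0026)³·(0.017)²) = 1.0e-5
Q = 1.0e-5 < Keq = 5.8e-5: net forward reaction.
J is a reactant, so it decreases.

decrease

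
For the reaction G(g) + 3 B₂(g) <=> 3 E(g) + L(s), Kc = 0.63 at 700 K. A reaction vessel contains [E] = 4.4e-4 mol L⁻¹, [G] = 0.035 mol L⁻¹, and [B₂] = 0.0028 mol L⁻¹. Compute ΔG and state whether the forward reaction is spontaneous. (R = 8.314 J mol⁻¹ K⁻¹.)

ΔG = -10.1 kJ/mol; the forward reaction is spontaneous

(L is a pure solid — omitted from Qc.)
Qc = [E]³ / ([G]·[B₂]³) = (4.4e-4)³ / ((0.035)·(0.0028)³) = 0.111
ΔG = RT ln(Qc/Kc) = (8.314 J mol⁻¹ K⁻¹)(700 K) × ln(0.111/0.63)
   = (5.820 kJ/mol)(-1.736) = -10.1 kJ/mol
ΔG < 0, so the forward reaction is spontaneous (proceeds forward).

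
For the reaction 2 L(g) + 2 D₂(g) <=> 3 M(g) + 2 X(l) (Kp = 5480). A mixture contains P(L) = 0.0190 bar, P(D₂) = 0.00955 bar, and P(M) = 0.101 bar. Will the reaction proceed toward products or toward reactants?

toward reactants

(X is a pure liquid — omitted from Qp.)
Qp = P(M)³ / (P(L)²·P(D₂)²) = (0.101)³ / ((0.0190)²·(0.00955)²) = 31300
Qp = 31300 > Kp = 5480, so the reverse reaction proceeds.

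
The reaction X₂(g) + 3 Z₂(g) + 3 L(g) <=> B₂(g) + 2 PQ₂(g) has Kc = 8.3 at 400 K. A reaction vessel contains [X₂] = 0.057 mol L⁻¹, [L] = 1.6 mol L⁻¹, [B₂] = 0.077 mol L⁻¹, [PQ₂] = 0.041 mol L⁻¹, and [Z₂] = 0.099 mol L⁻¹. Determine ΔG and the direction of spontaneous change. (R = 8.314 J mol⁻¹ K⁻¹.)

Qc = [B₂]·[PQ₂]² / ([X₂]·[Z₂]³·[L]³) = (0.077)·(0.041)² / ((0.057)·(0.099)³·(1.6)³) = 0.571
ΔG = RT ln(Qc/Kc) = (8.314 J mol⁻¹ K⁻¹)(400 K) × ln(0.571/8.3)
   = (3.326 kJ/mol)(-2.677) = -8.90 kJ/mol
ΔG < 0, so the forward reaction is spontaneous (proceeds forward).

ΔG = -8.90 kJ/mol; the forward reaction is spontaneous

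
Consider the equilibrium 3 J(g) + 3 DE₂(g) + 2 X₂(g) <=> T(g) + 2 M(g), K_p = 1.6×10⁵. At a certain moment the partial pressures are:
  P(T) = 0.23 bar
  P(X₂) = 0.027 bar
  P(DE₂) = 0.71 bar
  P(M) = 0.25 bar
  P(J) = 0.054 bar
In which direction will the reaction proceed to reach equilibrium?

Q_p = P(T)·P(M)² / (P(J)³·P(DE₂)³·P(X₂)²) = (0.23)·(0.25)² / ((0.054)³·(0.71)³·(0.027)²) = 3.5×10⁵
Q_p = 3.5×10⁵ > K_p = 1.6×10⁵, so the reverse reaction proceeds.

reverse (toward reactants)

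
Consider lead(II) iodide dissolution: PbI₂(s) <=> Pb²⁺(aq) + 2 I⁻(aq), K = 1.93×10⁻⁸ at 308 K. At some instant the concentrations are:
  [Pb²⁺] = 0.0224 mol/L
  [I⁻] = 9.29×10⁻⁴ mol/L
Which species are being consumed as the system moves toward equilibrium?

(PbI₂ is a pure solid — omitted from Q.)
Q = [Pb²⁺]·[I⁻]² = (0.0224)·(9.29×10⁻⁴)² = 1.93×10⁻⁸
Q = 1.93×10⁻⁸ = K; the system is at equilibrium.

none (at equilibrium)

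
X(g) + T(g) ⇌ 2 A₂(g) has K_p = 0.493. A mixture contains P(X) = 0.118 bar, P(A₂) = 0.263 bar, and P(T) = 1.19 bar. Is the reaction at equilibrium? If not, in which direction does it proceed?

Q_p = P(A₂)² / (P(X)·P(T)) = (0.263)² / ((0.118)·(1.19)) = 0.493
Q_p = 0.493 = K_p, so the system is already at equilibrium.

neither direction; the system is at equilibrium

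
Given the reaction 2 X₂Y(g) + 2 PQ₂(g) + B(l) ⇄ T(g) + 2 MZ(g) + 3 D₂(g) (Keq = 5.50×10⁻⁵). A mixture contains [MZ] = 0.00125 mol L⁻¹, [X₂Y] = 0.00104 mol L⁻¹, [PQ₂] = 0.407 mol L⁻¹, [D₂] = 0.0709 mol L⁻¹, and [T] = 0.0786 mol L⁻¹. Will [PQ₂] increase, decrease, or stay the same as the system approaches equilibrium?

increase

(B is a pure liquid — omitted from Q.)
Q = [T]·[MZ]²·[D₂]³ / ([X₂Y]²·[PQ₂]²) = (0.0786)·(0.00125)²·(0.0709)³ / ((0.00104)²·(0.407)²) = 2.44×10⁻⁴
Q = 2.44×10⁻⁴ > Keq = 5.50×10⁻⁵: net reverse reaction.
PQ₂ is a reactant, so it increases.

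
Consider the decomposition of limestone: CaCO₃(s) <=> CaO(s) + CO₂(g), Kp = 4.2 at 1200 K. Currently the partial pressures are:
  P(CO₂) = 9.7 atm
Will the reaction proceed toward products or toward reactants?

reverse (toward reactants)

(CaCO₃, CaO are pure solids — omitted from Qp.)
Qp = P(CO₂) = 9.7
Qp = 9.7 > Kp = 4.2, so the reverse reaction proceeds.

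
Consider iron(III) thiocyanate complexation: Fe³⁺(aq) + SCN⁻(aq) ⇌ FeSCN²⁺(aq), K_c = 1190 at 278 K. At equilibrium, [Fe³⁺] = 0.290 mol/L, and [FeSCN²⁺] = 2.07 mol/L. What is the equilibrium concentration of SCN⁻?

[SCN⁻] = 0.00600 mol/L

At equilibrium, K_c = [FeSCN²⁺] / ([Fe³⁺]·[SCN⁻]) = 1190.
(2.07) / ((0.290)·([SCN⁻])) = 1190
[SCN⁻] = 0.00600 mol/L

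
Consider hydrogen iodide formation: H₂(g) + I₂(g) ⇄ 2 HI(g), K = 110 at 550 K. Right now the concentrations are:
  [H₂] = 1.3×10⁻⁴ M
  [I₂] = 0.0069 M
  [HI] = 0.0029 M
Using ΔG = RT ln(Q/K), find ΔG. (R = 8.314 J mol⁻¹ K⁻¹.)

Q = [HI]² / ([H₂]·[I₂]) = (0.0029)² / ((1.3×10⁻⁴)·(0.0069)) = 9.38
ΔG = RT ln(Q/K) = (8.314 J mol⁻¹ K⁻¹)(550 K) × ln(9.38/110)
   = (4.573 kJ/mol)(-2.462) = -11.3 kJ/mol
ΔG < 0, so the forward reaction is spontaneous (proceeds forward).

ΔG = -11.3 kJ/mol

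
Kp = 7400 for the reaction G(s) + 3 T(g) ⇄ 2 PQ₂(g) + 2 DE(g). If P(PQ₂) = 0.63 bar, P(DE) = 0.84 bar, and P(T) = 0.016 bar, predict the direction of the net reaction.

toward reactants

(G is a pure solid — omitted from Qp.)
Qp = P(PQ₂)²·P(DE)² / P(T)³ = (0.63)²·(0.84)² / (0.016)³ = 68000
Qp = 68000 > Kp = 7400, so the reverse reaction proceeds.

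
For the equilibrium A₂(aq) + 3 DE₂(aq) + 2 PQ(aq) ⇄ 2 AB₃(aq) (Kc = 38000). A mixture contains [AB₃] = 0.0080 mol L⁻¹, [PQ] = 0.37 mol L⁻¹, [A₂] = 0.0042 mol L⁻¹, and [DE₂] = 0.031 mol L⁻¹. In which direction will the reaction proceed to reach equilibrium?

Qc = [AB₃]² / ([A₂]·[DE₂]³·[PQ]²) = (0.0080)² / ((0.0042)·(0.031)³·(0.37)²) = 3700
Qc = 3700 < Kc = 38000, so the forward reaction proceeds.

forward (toward products)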